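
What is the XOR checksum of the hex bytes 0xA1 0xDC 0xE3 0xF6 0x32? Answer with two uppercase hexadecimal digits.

5A

XOR the bytes together:
  start with 0xA1
  0xA1 ⊕ 0xDC = 0x7D
  0x7D ⊕ 0xE3 = 0x9E
  0x9E ⊕ 0xF6 = 0x68
  0x68 ⊕ 0x32 = 0x5A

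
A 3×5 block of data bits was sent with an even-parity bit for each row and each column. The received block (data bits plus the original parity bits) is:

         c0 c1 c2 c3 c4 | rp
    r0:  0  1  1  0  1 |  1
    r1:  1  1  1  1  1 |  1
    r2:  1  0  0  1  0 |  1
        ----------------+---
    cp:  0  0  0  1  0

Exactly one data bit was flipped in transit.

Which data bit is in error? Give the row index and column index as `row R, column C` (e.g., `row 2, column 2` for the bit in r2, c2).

Recompute each row's even parity and compare to rp:
  r0: data parity 1, sent rp 1 → ok
  r1: data parity 1, sent rp 1 → ok
  r2: data parity 0, sent rp 1 → mismatch
Recompute each column's even parity and compare to cp:
  c0: data parity 0, sent cp 0 → ok
  c1: data parity 0, sent cp 0 → ok
  c2: data parity 0, sent cp 0 → ok
  c3: data parity 0, sent cp 1 → mismatch
  c4: data parity 0, sent cp 0 → ok
Exactly one row (r2) and one column (c3) fail → the flipped bit is at their intersection.

row 2, column 3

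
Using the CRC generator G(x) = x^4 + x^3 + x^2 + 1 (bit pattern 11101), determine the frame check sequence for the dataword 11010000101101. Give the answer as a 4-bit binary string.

Append 4 zeros: 110100001011010000. Divide by 11101 (XOR where the leading bit is 1):
  pos 0: 11010 XOR 11101 = 00111
  pos 2: 11100 XOR 11101 = 00001
  pos 6: 10101 XOR 11101 = 01000
  pos 7: 10001 XOR 11101 = 01100
  pos 8: 11000 XOR 11101 = 00101
  pos 10: 10110 XOR 11101 = 01011
  pos 11: 10110 XOR 11101 = 01011
  pos 12: 10110 XOR 11101 = 01011
  pos 13: 10110 XOR 11101 = 01011
Remainder (last 4 bits) = 1011. This is the CRC / FCS.

1011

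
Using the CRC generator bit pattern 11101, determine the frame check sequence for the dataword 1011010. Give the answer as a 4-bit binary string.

1100

Append 4 zeros: 10110100000. Divide by 11101 (XOR where the leading bit is 1):
  pos 0: 10110 XOR 11101 = 01011
  pos 1: 10111 XOR 11101 = 01010
  pos 2: 10100 XOR 11101 = 01001
  pos 3: 10010 XOR 11101 = 01111
  pos 4: 11110 XOR 11101 = 00011
Remainder (last 4 bits) = 1100. This is the CRC / FCS.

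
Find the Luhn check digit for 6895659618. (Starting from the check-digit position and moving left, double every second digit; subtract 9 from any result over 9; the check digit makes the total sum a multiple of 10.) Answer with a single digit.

0

Partial digits right→left: 8 1 6 9 5 6 5 9 8 6
Double every second digit counting from the check-digit position (so the 1st, 3rd, 5th, ... of the partial from the right).
  doubled (with −9 where >9): 7 3 1 1 7 → sum 19
  kept as-is: 1 9 6 9 6 → sum 31
Total = 19 + 31 = 50.
Check digit = (10 − (50 mod 10)) mod 10 = 0.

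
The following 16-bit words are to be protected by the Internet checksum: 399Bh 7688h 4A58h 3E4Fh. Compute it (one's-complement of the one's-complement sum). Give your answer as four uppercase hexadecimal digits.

One's-complement addition (fold any carry out of bit 15 back into bit 0):
  0x399B + 0x7688 = 0x0B023
  0xB023 + 0x4A58 = 0x0FA7B
  0xFA7B + 0x3E4F = 0x138CA → wrap carry → 0x38CB
One's-complement sum = 0x38CB.
Checksum = ~0x38CB & 0xFFFF = 0xC734.

C734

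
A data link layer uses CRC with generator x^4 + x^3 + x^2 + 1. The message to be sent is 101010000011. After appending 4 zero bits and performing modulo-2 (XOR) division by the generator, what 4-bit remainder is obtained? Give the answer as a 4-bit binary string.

Append 4 zeros: 1010100000110000. Divide by 11101 (XOR where the leading bit is 1):
  pos 0: 10101 XOR 11101 = 01000
  pos 1: 10000 XOR 11101 = 01101
  pos 2: 11010 XOR 11101 = 00111
  pos 4: 11100 XOR 11101 = 00001
  pos 8: 10110 XOR 11101 = 01011
  pos 9: 10110 XOR 11101 = 01011
  pos 10: 10110 XOR 11101 = 01011
  pos 11: 10110 XOR 11101 = 01011
Remainder (last 4 bits) = 1011. This is the CRC / FCS.

1011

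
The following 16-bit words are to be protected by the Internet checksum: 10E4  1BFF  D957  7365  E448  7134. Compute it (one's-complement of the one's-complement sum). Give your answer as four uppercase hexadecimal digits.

One's-complement addition (fold any carry out of bit 15 back into bit 0):
  0x10E4 + 0x1BFF = 0x02CE3
  0x2CE3 + 0xD957 = 0x1063A → wrap carry → 0x063B
  0x063B + 0x7365 = 0x079A0
  0x79A0 + 0xE448 = 0x15DE8 → wrap carry → 0x5DE9
  0x5DE9 + 0x7134 = 0x0CF1D
One's-complement sum = 0xCF1D.
Checksum = ~0xCF1D & 0xFFFF = 0x30E2.

30E2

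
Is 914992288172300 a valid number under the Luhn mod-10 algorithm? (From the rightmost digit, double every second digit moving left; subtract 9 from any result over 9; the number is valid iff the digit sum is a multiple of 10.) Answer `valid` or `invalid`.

From the right, keep odd positions and double even positions (subtract 9 from any doubled value over 9):
  doubled (positions 2,4,...): 0 4 2 7 4 9 2 → sum 28
  kept (positions 1,3,...): 0 3 7 8 2 9 4 9 → sum 42
Total = 70.
70 mod 10 = 0, so the number is valid.

valid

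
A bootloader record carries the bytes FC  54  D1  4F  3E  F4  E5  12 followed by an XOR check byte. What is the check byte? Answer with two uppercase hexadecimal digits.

XOR the bytes together:
  start with 0xFC
  0xFC ⊕ 0x54 = 0xA8
  0xA8 ⊕ 0xD1 = 0x79
  0x79 ⊕ 0x4F = 0x36
  0x36 ⊕ 0x3E = 0x08
  0x08 ⊕ 0xF4 = 0xFC
  0xFC ⊕ 0xE5 = 0x19
  0x19 ⊕ 0x12 = 0x0B

0B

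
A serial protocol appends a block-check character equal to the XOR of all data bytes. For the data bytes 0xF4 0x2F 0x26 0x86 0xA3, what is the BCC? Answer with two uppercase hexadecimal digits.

XOR the bytes together:
  start with 0xF4
  0xF4 ⊕ 0x2F = 0xDB
  0xDB ⊕ 0x26 = 0xFD
  0xFD ⊕ 0x86 = 0x7B
  0x7B ⊕ 0xA3 = 0xD8

D8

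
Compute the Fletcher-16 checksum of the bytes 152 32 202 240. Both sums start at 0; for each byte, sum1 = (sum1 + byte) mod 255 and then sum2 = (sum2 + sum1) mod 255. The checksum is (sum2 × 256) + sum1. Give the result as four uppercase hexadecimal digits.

4974

Running sums (mod 255):
  after byte 0 (152): sum1=152, sum2=152
  after byte 1 (32): sum1=184, sum2=81
  after byte 2 (202): sum1=131, sum2=212
  after byte 3 (240): sum1=116, sum2=73
Checksum = sum2·256 + sum1 = 73·256 + 116 = 18804 = 0x4974.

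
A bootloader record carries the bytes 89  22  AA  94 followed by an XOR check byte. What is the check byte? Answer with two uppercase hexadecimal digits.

95

XOR the bytes together:
  start with 0x89
  0x89 ⊕ 0x22 = 0xAB
  0xAB ⊕ 0xAA = 0x01
  0x01 ⊕ 0x94 = 0x95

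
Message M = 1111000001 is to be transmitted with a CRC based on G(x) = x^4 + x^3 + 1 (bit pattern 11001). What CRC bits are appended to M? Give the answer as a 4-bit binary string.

Append 4 zeros: 11110000010000. Divide by 11001 (XOR where the leading bit is 1):
  pos 0: 11110 XOR 11001 = 00111
  pos 2: 11100 XOR 11001 = 00101
  pos 4: 10100 XOR 11001 = 01101
  pos 5: 11011 XOR 11001 = 00010
  pos 8: 10000 XOR 11001 = 01001
  pos 9: 10010 XOR 11001 = 01011
Remainder (last 4 bits) = 1011. This is the CRC / FCS.

1011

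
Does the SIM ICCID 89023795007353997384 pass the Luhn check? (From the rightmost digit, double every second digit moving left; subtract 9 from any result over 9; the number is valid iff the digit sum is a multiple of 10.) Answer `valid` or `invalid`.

From the right, keep odd positions and double even positions (subtract 9 from any doubled value over 9):
  doubled (positions 2,4,...): 7 5 9 1 5 0 9 6 0 7 → sum 49
  kept (positions 1,3,...): 4 3 9 3 3 0 5 7 2 9 → sum 45
Total = 94.
94 mod 10 = 4, so the number is invalid.

invalid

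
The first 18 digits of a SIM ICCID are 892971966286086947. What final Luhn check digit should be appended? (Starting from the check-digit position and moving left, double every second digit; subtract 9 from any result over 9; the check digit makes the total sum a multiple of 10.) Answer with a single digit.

Partial digits right→left: 7 4 9 6 8 0 6 8 2 6 6 9 1 7 9 2 9 8
Double every second digit counting from the check-digit position (so the 1st, 3rd, 5th, ... of the partial from the right).
  doubled (with −9 where >9): 5 9 7 3 4 3 2 9 9 → sum 51
  kept as-is: 4 6 0 8 6 9 7 2 8 → sum 50
Total = 51 + 50 = 101.
Check digit = (10 − (101 mod 10)) mod 10 = 9.

9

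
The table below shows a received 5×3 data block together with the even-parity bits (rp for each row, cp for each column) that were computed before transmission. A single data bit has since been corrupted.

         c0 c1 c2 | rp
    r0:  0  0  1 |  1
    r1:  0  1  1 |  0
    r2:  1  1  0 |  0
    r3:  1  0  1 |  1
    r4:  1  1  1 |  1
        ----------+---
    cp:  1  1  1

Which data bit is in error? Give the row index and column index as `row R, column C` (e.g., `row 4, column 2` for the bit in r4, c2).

Recompute each row's even parity and compare to rp:
  r0: data parity 1, sent rp 1 → ok
  r1: data parity 0, sent rp 0 → ok
  r2: data parity 0, sent rp 0 → ok
  r3: data parity 0, sent rp 1 → mismatch
  r4: data parity 1, sent rp 1 → ok
Recompute each column's even parity and compare to cp:
  c0: data parity 1, sent cp 1 → ok
  c1: data parity 1, sent cp 1 → ok
  c2: data parity 0, sent cp 1 → mismatch
Exactly one row (r3) and one column (c2) fail → the flipped bit is at their intersection.

row 3, column 2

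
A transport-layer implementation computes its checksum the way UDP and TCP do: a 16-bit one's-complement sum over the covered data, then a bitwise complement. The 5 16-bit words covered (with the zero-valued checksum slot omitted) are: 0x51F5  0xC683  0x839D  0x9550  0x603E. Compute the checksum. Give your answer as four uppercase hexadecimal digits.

One's-complement addition (fold any carry out of bit 15 back into bit 0):
  0x51F5 + 0xC683 = 0x11878 → wrap carry → 0x1879
  0x1879 + 0x839D = 0x09C16
  0x9C16 + 0x9550 = 0x13166 → wrap carry → 0x3167
  0x3167 + 0x603E = 0x091A5
One's-complement sum = 0x91A5.
Checksum = ~0x91A5 & 0xFFFF = 0x6E5A.

6E5A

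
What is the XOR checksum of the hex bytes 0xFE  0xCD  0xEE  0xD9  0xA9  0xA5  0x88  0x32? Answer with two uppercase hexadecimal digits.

B2

XOR the bytes together:
  start with 0xFE
  0xFE ⊕ 0xCD = 0x33
  0x33 ⊕ 0xEE = 0xDD
  0xDD ⊕ 0xD9 = 0x04
  0x04 ⊕ 0xA9 = 0xAD
  0xAD ⊕ 0xA5 = 0x08
  0x08 ⊕ 0x88 = 0x80
  0x80 ⊕ 0x32 = 0xB2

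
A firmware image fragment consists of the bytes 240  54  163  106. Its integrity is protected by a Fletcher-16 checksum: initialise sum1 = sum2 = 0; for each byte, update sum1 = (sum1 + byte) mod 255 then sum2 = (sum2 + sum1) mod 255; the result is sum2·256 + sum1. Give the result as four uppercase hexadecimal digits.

1835

Running sums (mod 255):
  after byte 0 (240): sum1=240, sum2=240
  after byte 1 (54): sum1=39, sum2=24
  after byte 2 (163): sum1=202, sum2=226
  after byte 3 (106): sum1=53, sum2=24
Checksum = sum2·256 + sum1 = 24·256 + 53 = 6197 = 0x1835.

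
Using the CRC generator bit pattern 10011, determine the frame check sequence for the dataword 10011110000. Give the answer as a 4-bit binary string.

Append 4 zeros: 100111100000000. Divide by 10011 (XOR where the leading bit is 1):
  pos 0: 10011 XOR 10011 = 00000
  pos 5: 11000 XOR 10011 = 01011
  pos 6: 10110 XOR 10011 = 00101
  pos 8: 10100 XOR 10011 = 00111
  pos 10: 11100 XOR 10011 = 01111
Remainder (last 4 bits) = 1111. This is the CRC / FCS.

1111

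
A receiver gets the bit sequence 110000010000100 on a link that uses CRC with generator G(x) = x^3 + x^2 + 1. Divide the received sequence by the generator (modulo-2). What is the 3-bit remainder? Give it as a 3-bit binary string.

Modulo-2 division of 110000010000100 by 1101:
  pos 0: 1100 XOR 1101 = 0001
  pos 3: 1000 XOR 1101 = 0101
  pos 4: 1011 XOR 1101 = 0110
  pos 5: 1100 XOR 1101 = 0001
  pos 8: 1000 XOR 1101 = 0101
  pos 9: 1011 XOR 1101 = 0110
  pos 10: 1100 XOR 1101 = 0001
Remainder = 010 (nonzero — an error is detected).

010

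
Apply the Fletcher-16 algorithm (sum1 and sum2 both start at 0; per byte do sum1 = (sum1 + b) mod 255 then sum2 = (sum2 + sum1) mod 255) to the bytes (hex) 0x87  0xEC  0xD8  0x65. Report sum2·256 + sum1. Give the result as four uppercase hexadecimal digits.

FBB2

Running sums (mod 255):
  after byte 0 (0x87): sum1=135, sum2=135
  after byte 1 (0xEC): sum1=116, sum2=251
  after byte 2 (0xD8): sum1=77, sum2=73
  after byte 3 (0x65): sum1=178, sum2=251
Checksum = sum2·256 + sum1 = 251·256 + 178 = 64434 = 0xFBB2.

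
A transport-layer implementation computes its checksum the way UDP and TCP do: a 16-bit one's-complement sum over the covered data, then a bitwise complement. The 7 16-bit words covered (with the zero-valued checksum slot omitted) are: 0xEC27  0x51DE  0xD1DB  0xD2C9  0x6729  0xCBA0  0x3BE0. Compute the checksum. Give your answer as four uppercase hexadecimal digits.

AEA9

One's-complement addition (fold any carry out of bit 15 back into bit 0):
  0xEC27 + 0x51DE = 0x13E05 → wrap carry → 0x3E06
  0x3E06 + 0xD1DB = 0x10FE1 → wrap carry → 0x0FE2
  0x0FE2 + 0xD2C9 = 0x0E2AB
  0xE2AB + 0x6729 = 0x149D4 → wrap carry → 0x49D5
  0x49D5 + 0xCBA0 = 0x11575 → wrap carry → 0x1576
  0x1576 + 0x3BE0 = 0x05156
One's-complement sum = 0x5156.
Checksum = ~0x5156 & 0xFFFF = 0xAEA9.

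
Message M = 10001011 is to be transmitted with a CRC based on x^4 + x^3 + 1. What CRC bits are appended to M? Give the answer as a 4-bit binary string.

Append 4 zeros: 100010110000. Divide by 11001 (XOR where the leading bit is 1):
  pos 0: 10001 XOR 11001 = 01000
  pos 1: 10000 XOR 11001 = 01001
  pos 2: 10011 XOR 11001 = 01010
  pos 3: 10101 XOR 11001 = 01100
  pos 4: 11000 XOR 11001 = 00001
Remainder (last 4 bits) = 1000. This is the CRC / FCS.

1000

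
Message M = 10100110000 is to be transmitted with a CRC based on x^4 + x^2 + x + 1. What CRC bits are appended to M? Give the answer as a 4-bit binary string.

1001

Append 4 zeros: 101001100000000. Divide by 10111 (XOR where the leading bit is 1):
  pos 0: 10100 XOR 10111 = 00011
  pos 3: 11110 XOR 10111 = 01001
  pos 4: 10010 XOR 10111 = 00101
  pos 6: 10100 XOR 10111 = 00011
  pos 9: 11000 XOR 10111 = 01111
  pos 10: 11110 XOR 10111 = 01001
Remainder (last 4 bits) = 1001. This is the CRC / FCS.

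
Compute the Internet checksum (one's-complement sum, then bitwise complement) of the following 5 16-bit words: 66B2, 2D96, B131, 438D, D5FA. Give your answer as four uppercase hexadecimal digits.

One's-complement addition (fold any carry out of bit 15 back into bit 0):
  0x66B2 + 0x2D96 = 0x09448
  0x9448 + 0xB131 = 0x14579 → wrap carry → 0x457A
  0x457A + 0x438D = 0x08907
  0x8907 + 0xD5FA = 0x15F01 → wrap carry → 0x5F02
One's-complement sum = 0x5F02.
Checksum = ~0x5F02 & 0xFFFF = 0xA0FD.

A0FD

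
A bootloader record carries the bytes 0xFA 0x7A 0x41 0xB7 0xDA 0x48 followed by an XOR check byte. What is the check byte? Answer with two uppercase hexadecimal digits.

E4

XOR the bytes together:
  start with 0xFA
  0xFA ⊕ 0x7A = 0x80
  0x80 ⊕ 0x41 = 0xC1
  0xC1 ⊕ 0xB7 = 0x76
  0x76 ⊕ 0xDA = 0xAC
  0xAC ⊕ 0x48 = 0xE4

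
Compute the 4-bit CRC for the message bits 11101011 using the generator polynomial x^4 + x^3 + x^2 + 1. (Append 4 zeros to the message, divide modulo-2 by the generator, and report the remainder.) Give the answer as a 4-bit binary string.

Append 4 zeros: 111010110000. Divide by 11101 (XOR where the leading bit is 1):
  pos 0: 11101 XOR 11101 = 00000
  pos 6: 11000 XOR 11101 = 00101
Remainder (last 4 bits) = 1010. This is the CRC / FCS.

1010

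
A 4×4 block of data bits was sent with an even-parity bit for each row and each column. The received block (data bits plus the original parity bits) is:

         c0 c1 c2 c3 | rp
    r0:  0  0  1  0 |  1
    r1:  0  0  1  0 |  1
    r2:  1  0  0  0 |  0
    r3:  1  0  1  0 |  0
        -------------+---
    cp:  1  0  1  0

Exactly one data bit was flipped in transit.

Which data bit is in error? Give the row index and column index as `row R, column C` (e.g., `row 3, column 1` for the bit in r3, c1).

Recompute each row's even parity and compare to rp:
  r0: data parity 1, sent rp 1 → ok
  r1: data parity 1, sent rp 1 → ok
  r2: data parity 1, sent rp 0 → mismatch
  r3: data parity 0, sent rp 0 → ok
Recompute each column's even parity and compare to cp:
  c0: data parity 0, sent cp 1 → mismatch
  c1: data parity 0, sent cp 0 → ok
  c2: data parity 1, sent cp 1 → ok
  c3: data parity 0, sent cp 0 → ok
Exactly one row (r2) and one column (c0) fail → the flipped bit is at their intersection.

row 2, column 0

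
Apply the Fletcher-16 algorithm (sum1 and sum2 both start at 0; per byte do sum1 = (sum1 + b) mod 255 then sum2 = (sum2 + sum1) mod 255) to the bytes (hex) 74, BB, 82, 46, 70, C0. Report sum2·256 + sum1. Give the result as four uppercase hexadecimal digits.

E32A

Running sums (mod 255):
  after byte 0 (74): sum1=116, sum2=116
  after byte 1 (BB): sum1=48, sum2=164
  after byte 2 (82): sum1=178, sum2=87
  after byte 3 (46): sum1=248, sum2=80
  after byte 4 (70): sum1=105, sum2=185
  after byte 5 (C0): sum1=42, sum2=227
Checksum = sum2·256 + sum1 = 227·256 + 42 = 58154 = 0xE32A.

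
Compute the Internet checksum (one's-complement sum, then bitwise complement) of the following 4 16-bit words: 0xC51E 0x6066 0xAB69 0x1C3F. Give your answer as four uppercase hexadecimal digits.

One's-complement addition (fold any carry out of bit 15 back into bit 0):
  0xC51E + 0x6066 = 0x12584 → wrap carry → 0x2585
  0x2585 + 0xAB69 = 0x0D0EE
  0xD0EE + 0x1C3F = 0x0ED2D
One's-complement sum = 0xED2D.
Checksum = ~0xED2D & 0xFFFF = 0x12D2.

12D2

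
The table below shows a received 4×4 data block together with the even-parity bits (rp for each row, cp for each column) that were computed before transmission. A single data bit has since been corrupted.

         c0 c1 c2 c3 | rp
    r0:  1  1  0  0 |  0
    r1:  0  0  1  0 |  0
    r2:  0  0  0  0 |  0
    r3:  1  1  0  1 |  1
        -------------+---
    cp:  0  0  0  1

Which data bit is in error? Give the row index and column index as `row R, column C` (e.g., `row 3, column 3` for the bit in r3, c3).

row 1, column 2

Recompute each row's even parity and compare to rp:
  r0: data parity 0, sent rp 0 → ok
  r1: data parity 1, sent rp 0 → mismatch
  r2: data parity 0, sent rp 0 → ok
  r3: data parity 1, sent rp 1 → ok
Recompute each column's even parity and compare to cp:
  c0: data parity 0, sent cp 0 → ok
  c1: data parity 0, sent cp 0 → ok
  c2: data parity 1, sent cp 0 → mismatch
  c3: data parity 1, sent cp 1 → ok
Exactly one row (r1) and one column (c2) fail → the flipped bit is at their intersection.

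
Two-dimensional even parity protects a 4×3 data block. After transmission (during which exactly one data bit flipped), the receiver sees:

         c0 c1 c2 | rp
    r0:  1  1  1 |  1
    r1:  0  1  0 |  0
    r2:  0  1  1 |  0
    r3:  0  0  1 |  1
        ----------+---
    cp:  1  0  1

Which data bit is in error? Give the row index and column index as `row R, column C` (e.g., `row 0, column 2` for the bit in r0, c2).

Recompute each row's even parity and compare to rp:
  r0: data parity 1, sent rp 1 → ok
  r1: data parity 1, sent rp 0 → mismatch
  r2: data parity 0, sent rp 0 → ok
  r3: data parity 1, sent rp 1 → ok
Recompute each column's even parity and compare to cp:
  c0: data parity 1, sent cp 1 → ok
  c1: data parity 1, sent cp 0 → mismatch
  c2: data parity 1, sent cp 1 → ok
Exactly one row (r1) and one column (c1) fail → the flipped bit is at their intersection.

row 1, column 1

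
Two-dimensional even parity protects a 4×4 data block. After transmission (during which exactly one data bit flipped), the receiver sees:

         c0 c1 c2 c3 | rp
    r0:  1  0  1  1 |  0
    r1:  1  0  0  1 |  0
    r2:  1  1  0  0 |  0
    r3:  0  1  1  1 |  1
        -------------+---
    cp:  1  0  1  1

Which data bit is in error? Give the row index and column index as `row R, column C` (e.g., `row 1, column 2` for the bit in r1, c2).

row 0, column 2

Recompute each row's even parity and compare to rp:
  r0: data parity 1, sent rp 0 → mismatch
  r1: data parity 0, sent rp 0 → ok
  r2: data parity 0, sent rp 0 → ok
  r3: data parity 1, sent rp 1 → ok
Recompute each column's even parity and compare to cp:
  c0: data parity 1, sent cp 1 → ok
  c1: data parity 0, sent cp 0 → ok
  c2: data parity 0, sent cp 1 → mismatch
  c3: data parity 1, sent cp 1 → ok
Exactly one row (r0) and one column (c2) fail → the flipped bit is at their intersection.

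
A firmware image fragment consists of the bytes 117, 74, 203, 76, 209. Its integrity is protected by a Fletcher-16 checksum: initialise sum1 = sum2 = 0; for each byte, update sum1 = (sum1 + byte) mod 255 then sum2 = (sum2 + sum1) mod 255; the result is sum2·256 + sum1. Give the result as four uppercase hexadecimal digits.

42A9

Running sums (mod 255):
  after byte 0 (117): sum1=117, sum2=117
  after byte 1 (74): sum1=191, sum2=53
  after byte 2 (203): sum1=139, sum2=192
  after byte 3 (76): sum1=215, sum2=152
  after byte 4 (209): sum1=169, sum2=66
Checksum = sum2·256 + sum1 = 66·256 + 169 = 17065 = 0x42A9.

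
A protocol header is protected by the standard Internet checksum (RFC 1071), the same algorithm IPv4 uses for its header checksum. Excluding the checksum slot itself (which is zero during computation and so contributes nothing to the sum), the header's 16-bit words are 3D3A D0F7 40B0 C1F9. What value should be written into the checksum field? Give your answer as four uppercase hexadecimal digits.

One's-complement addition (fold any carry out of bit 15 back into bit 0):
  0x3D3A + 0xD0F7 = 0x10E31 → wrap carry → 0x0E32
  0x0E32 + 0x40B0 = 0x04EE2
  0x4EE2 + 0xC1F9 = 0x110DB → wrap carry → 0x10DC
One's-complement sum = 0x10DC.
Checksum = ~0x10DC & 0xFFFF = 0xEF23.

EF23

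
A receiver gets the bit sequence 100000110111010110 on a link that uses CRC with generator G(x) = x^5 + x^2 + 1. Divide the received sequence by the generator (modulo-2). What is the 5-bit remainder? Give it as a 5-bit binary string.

00000

Modulo-2 division of 100000110111010110 by 100101:
  pos 0: 100000 XOR 100101 = 000101
  pos 3: 101110 XOR 100101 = 001011
  pos 5: 101111 XOR 100101 = 001010
  pos 7: 101010 XOR 100101 = 001111
  pos 9: 111110 XOR 100101 = 011011
  pos 10: 110111 XOR 100101 = 010010
  pos 11: 100101 XOR 100101 = 000000
Remainder = 00000 (zero — the frame passes the CRC check).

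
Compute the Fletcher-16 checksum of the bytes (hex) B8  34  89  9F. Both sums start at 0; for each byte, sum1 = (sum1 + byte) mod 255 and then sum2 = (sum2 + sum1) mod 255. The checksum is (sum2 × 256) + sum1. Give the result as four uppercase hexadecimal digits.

3216

Running sums (mod 255):
  after byte 0 (B8): sum1=184, sum2=184
  after byte 1 (34): sum1=236, sum2=165
  after byte 2 (89): sum1=118, sum2=28
  after byte 3 (9F): sum1=22, sum2=50
Checksum = sum2·256 + sum1 = 50·256 + 22 = 12822 = 0x3216.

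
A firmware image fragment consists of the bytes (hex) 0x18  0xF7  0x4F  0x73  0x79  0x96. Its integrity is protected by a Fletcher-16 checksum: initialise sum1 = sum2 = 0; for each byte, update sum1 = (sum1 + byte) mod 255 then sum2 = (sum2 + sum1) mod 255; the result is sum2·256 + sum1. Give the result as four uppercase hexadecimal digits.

Running sums (mod 255):
  after byte 0 (0x18): sum1=24, sum2=24
  after byte 1 (0xF7): sum1=16, sum2=40
  after byte 2 (0x4F): sum1=95, sum2=135
  after byte 3 (0x73): sum1=210, sum2=90
  after byte 4 (0x79): sum1=76, sum2=166
  after byte 5 (0x96): sum1=226, sum2=137
Checksum = sum2·256 + sum1 = 137·256 + 226 = 35298 = 0x89E2.

89E2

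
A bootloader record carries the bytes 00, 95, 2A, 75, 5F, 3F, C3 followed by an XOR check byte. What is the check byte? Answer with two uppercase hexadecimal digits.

XOR the bytes together:
  start with 0x00
  0x00 ⊕ 0x95 = 0x95
  0x95 ⊕ 0x2A = 0xBF
  0xBF ⊕ 0x75 = 0xCA
  0xCA ⊕ 0x5F = 0x95
  0x95 ⊕ 0x3F = 0xAA
  0xAA ⊕ 0xC3 = 0x69

69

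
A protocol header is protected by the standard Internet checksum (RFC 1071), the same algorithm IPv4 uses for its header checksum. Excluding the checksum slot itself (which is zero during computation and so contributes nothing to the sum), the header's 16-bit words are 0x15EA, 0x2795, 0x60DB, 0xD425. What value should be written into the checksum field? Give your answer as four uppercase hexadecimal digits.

One's-complement addition (fold any carry out of bit 15 back into bit 0):
  0x15EA + 0x2795 = 0x03D7F
  0x3D7F + 0x60DB = 0x09E5A
  0x9E5A + 0xD425 = 0x1727F → wrap carry → 0x7280
One's-complement sum = 0x7280.
Checksum = ~0x7280 & 0xFFFF = 0x8D7F.

8D7F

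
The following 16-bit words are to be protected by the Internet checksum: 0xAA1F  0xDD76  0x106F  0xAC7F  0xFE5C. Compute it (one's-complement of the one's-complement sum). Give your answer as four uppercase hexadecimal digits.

BD1D

One's-complement addition (fold any carry out of bit 15 back into bit 0):
  0xAA1F + 0xDD76 = 0x18795 → wrap carry → 0x8796
  0x8796 + 0x106F = 0x09805
  0x9805 + 0xAC7F = 0x14484 → wrap carry → 0x4485
  0x4485 + 0xFE5C = 0x142E1 → wrap carry → 0x42E2
One's-complement sum = 0x42E2.
Checksum = ~0x42E2 & 0xFFFF = 0xBD1D.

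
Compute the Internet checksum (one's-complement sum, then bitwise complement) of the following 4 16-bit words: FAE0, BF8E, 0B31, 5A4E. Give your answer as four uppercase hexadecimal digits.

One's-complement addition (fold any carry out of bit 15 back into bit 0):
  0xFAE0 + 0xBF8E = 0x1BA6E → wrap carry → 0xBA6F
  0xBA6F + 0x0B31 = 0x0C5A0
  0xC5A0 + 0x5A4E = 0x11FEE → wrap carry → 0x1FEF
One's-complement sum = 0x1FEF.
Checksum = ~0x1FEF & 0xFFFF = 0xE010.

E010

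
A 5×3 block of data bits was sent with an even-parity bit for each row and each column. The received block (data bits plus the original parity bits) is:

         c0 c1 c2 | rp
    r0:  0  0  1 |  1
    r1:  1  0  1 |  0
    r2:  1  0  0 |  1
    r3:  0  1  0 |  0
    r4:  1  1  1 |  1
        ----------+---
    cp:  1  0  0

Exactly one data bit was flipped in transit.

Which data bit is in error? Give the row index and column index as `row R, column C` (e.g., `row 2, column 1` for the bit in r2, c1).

Recompute each row's even parity and compare to rp:
  r0: data parity 1, sent rp 1 → ok
  r1: data parity 0, sent rp 0 → ok
  r2: data parity 1, sent rp 1 → ok
  r3: data parity 1, sent rp 0 → mismatch
  r4: data parity 1, sent rp 1 → ok
Recompute each column's even parity and compare to cp:
  c0: data parity 1, sent cp 1 → ok
  c1: data parity 0, sent cp 0 → ok
  c2: data parity 1, sent cp 0 → mismatch
Exactly one row (r3) and one column (c2) fail → the flipped bit is at their intersection.

row 3, column 2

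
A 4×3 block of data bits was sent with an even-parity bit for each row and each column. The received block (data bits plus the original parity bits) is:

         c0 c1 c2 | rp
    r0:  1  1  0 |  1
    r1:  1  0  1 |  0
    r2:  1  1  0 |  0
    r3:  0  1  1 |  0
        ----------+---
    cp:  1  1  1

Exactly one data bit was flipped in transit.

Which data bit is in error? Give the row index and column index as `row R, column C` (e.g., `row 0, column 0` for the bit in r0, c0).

row 0, column 2

Recompute each row's even parity and compare to rp:
  r0: data parity 0, sent rp 1 → mismatch
  r1: data parity 0, sent rp 0 → ok
  r2: data parity 0, sent rp 0 → ok
  r3: data parity 0, sent rp 0 → ok
Recompute each column's even parity and compare to cp:
  c0: data parity 1, sent cp 1 → ok
  c1: data parity 1, sent cp 1 → ok
  c2: data parity 0, sent cp 1 → mismatch
Exactly one row (r0) and one column (c2) fail → the flipped bit is at their intersection.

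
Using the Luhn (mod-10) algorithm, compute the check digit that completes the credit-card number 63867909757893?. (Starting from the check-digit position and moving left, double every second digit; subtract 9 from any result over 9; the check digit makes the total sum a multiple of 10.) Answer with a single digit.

5

Partial digits right→left: 3 9 8 7 5 7 9 0 9 7 6 8 3 6
Double every second digit counting from the check-digit position (so the 1st, 3rd, 5th, ... of the partial from the right).
  doubled (with −9 where >9): 6 7 1 9 9 3 6 → sum 41
  kept as-is: 9 7 7 0 7 8 6 → sum 44
Total = 41 + 44 = 85.
Check digit = (10 − (85 mod 10)) mod 10 = 5.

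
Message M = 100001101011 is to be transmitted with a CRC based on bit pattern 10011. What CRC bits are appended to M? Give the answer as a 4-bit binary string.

Append 4 zeros: 1000011010110000. Divide by 10011 (XOR where the leading bit is 1):
  pos 0: 10000 XOR 10011 = 00011
  pos 3: 11110 XOR 10011 = 01101
  pos 4: 11011 XOR 10011 = 01000
  pos 5: 10000 XOR 10011 = 00011
  pos 8: 11110 XOR 10011 = 01101
  pos 9: 11010 XOR 10011 = 01001
  pos 10: 10010 XOR 10011 = 00001
Remainder (last 4 bits) = 0010. This is the CRC / FCS.

0010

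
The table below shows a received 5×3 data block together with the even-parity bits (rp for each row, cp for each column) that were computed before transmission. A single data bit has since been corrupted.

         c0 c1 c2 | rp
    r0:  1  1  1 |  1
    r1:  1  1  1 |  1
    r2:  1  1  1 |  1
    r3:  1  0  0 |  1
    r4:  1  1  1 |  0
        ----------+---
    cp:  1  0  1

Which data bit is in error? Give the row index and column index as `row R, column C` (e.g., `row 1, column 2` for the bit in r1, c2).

Recompute each row's even parity and compare to rp:
  r0: data parity 1, sent rp 1 → ok
  r1: data parity 1, sent rp 1 → ok
  r2: data parity 1, sent rp 1 → ok
  r3: data parity 1, sent rp 1 → ok
  r4: data parity 1, sent rp 0 → mismatch
Recompute each column's even parity and compare to cp:
  c0: data parity 1, sent cp 1 → ok
  c1: data parity 0, sent cp 0 → ok
  c2: data parity 0, sent cp 1 → mismatch
Exactly one row (r4) and one column (c2) fail → the flipped bit is at their intersection.

row 4, column 2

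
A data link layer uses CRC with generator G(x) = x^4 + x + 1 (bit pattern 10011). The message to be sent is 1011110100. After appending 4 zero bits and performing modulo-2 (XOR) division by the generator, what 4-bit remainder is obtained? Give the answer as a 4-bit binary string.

Append 4 zeros: 10111101000000. Divide by 10011 (XOR where the leading bit is 1):
  pos 0: 10111 XOR 10011 = 00100
  pos 2: 10010 XOR 10011 = 00001
  pos 6: 11000 XOR 10011 = 01011
  pos 7: 10110 XOR 10011 = 00101
  pos 9: 10100 XOR 10011 = 00111
Remainder (last 4 bits) = 0111. This is the CRC / FCS.

0111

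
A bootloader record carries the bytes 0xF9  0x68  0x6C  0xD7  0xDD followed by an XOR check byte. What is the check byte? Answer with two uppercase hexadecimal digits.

F7

XOR the bytes together:
  start with 0xF9
  0xF9 ⊕ 0x68 = 0x91
  0x91 ⊕ 0x6C = 0xFD
  0xFD ⊕ 0xD7 = 0x2A
  0x2A ⊕ 0xDD = 0xF7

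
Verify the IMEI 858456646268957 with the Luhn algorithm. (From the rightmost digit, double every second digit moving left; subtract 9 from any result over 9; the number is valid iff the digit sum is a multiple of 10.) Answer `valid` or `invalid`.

From the right, keep odd positions and double even positions (subtract 9 from any doubled value over 9):
  doubled (positions 2,4,...): 1 7 4 8 3 8 1 → sum 32
  kept (positions 1,3,...): 7 9 6 6 6 5 8 8 → sum 55
Total = 87.
87 mod 10 = 7, so the number is invalid.

invalid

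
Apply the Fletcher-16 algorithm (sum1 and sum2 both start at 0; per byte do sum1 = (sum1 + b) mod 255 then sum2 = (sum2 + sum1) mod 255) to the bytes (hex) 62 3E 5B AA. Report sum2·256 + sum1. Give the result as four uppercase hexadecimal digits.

Running sums (mod 255):
  after byte 0 (62): sum1=98, sum2=98
  after byte 1 (3E): sum1=160, sum2=3
  after byte 2 (5B): sum1=251, sum2=254
  after byte 3 (AA): sum1=166, sum2=165
Checksum = sum2·256 + sum1 = 165·256 + 166 = 42406 = 0xA5A6.

A5A6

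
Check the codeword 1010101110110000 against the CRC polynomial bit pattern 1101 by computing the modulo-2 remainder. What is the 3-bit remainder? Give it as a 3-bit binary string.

Modulo-2 division of 1010101110110000 by 1101:
  pos 0: 1010 XOR 1101 = 0111
  pos 1: 1111 XOR 1101 = 0010
  pos 3: 1001 XOR 1101 = 0100
  pos 4: 1001 XOR 1101 = 0100
  pos 5: 1001 XOR 1101 = 0100
  pos 6: 1000 XOR 1101 = 0101
  pos 7: 1011 XOR 1101 = 0110
  pos 8: 1101 XOR 1101 = 0000
Remainder = 000 (zero — the frame passes the CRC check).

000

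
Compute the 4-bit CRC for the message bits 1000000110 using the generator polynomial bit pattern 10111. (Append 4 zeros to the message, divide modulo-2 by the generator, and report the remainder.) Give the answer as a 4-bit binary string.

1110

Append 4 zeros: 10000001100000. Divide by 10111 (XOR where the leading bit is 1):
  pos 0: 10000 XOR 10111 = 00111
  pos 2: 11100 XOR 10111 = 01011
  pos 3: 10111 XOR 10111 = 00000
  pos 8: 10000 XOR 10111 = 00111
Remainder (last 4 bits) = 1110. This is the CRC / FCS.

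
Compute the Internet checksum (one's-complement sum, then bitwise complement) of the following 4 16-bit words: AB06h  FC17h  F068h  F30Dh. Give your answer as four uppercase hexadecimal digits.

756A

One's-complement addition (fold any carry out of bit 15 back into bit 0):
  0xAB06 + 0xFC17 = 0x1A71D → wrap carry → 0xA71E
  0xA71E + 0xF068 = 0x19786 → wrap carry → 0x9787
  0x9787 + 0xF30D = 0x18A94 → wrap carry → 0x8A95
One's-complement sum = 0x8A95.
Checksum = ~0x8A95 & 0xFFFF = 0x756A.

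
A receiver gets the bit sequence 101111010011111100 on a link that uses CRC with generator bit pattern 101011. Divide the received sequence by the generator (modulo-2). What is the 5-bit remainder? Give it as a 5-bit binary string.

00000

Modulo-2 division of 101111010011111100 by 101011:
  pos 0: 101111 XOR 101011 = 000100
  pos 3: 100010 XOR 101011 = 001001
  pos 5: 100101 XOR 101011 = 001110
  pos 7: 111011 XOR 101011 = 010000
  pos 8: 100001 XOR 101011 = 001010
  pos 10: 101011 XOR 101011 = 000000
Remainder = 00000 (zero — the frame passes the CRC check).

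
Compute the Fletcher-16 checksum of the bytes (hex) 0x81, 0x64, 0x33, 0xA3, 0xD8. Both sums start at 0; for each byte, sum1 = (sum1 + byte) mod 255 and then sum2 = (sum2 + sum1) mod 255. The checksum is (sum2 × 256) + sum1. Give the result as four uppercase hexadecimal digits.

Running sums (mod 255):
  after byte 0 (0x81): sum1=129, sum2=129
  after byte 1 (0x64): sum1=229, sum2=103
  after byte 2 (0x33): sum1=25, sum2=128
  after byte 3 (0xA3): sum1=188, sum2=61
  after byte 4 (0xD8): sum1=149, sum2=210
Checksum = sum2·256 + sum1 = 210·256 + 149 = 53909 = 0xD295.

D295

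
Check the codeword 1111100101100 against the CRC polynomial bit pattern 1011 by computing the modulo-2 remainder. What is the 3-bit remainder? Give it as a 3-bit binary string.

100

Modulo-2 division of 1111100101100 by 1011:
  pos 0: 1111 XOR 1011 = 0100
  pos 1: 1001 XOR 1011 = 0010
  pos 3: 1000 XOR 1011 = 0011
  pos 5: 1110 XOR 1011 = 0101
  pos 6: 1011 XOR 1011 = 0000
Remainder = 100 (nonzero — an error is detected).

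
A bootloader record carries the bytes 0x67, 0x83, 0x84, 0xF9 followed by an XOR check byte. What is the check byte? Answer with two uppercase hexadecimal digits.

XOR the bytes together:
  start with 0x67
  0x67 ⊕ 0x83 = 0xE4
  0xE4 ⊕ 0x84 = 0x60
  0x60 ⊕ 0xF9 = 0x99

99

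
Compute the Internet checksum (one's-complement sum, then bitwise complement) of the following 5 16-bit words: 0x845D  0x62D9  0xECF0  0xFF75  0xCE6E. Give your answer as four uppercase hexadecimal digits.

5DF3

One's-complement addition (fold any carry out of bit 15 back into bit 0):
  0x845D + 0x62D9 = 0x0E736
  0xE736 + 0xECF0 = 0x1D426 → wrap carry → 0xD427
  0xD427 + 0xFF75 = 0x1D39C → wrap carry → 0xD39D
  0xD39D + 0xCE6E = 0x1A20B → wrap carry → 0xA20C
One's-complement sum = 0xA20C.
Checksum = ~0xA20C & 0xFFFF = 0x5DF3.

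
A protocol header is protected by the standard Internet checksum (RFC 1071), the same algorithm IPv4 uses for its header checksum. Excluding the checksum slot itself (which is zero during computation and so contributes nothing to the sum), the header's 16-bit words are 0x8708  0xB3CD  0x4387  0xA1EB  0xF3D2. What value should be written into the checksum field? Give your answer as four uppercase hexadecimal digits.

EBE3

One's-complement addition (fold any carry out of bit 15 back into bit 0):
  0x8708 + 0xB3CD = 0x13AD5 → wrap carry → 0x3AD6
  0x3AD6 + 0x4387 = 0x07E5D
  0x7E5D + 0xA1EB = 0x12048 → wrap carry → 0x2049
  0x2049 + 0xF3D2 = 0x1141B → wrap carry → 0x141C
One's-complement sum = 0x141C.
Checksum = ~0x141C & 0xFFFF = 0xEBE3.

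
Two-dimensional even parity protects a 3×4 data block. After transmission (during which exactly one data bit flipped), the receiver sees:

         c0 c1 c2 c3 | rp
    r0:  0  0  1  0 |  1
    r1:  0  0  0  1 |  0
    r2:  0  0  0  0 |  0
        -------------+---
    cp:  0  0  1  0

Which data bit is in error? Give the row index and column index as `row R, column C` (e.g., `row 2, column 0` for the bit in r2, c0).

row 1, column 3

Recompute each row's even parity and compare to rp:
  r0: data parity 1, sent rp 1 → ok
  r1: data parity 1, sent rp 0 → mismatch
  r2: data parity 0, sent rp 0 → ok
Recompute each column's even parity and compare to cp:
  c0: data parity 0, sent cp 0 → ok
  c1: data parity 0, sent cp 0 → ok
  c2: data parity 1, sent cp 1 → ok
  c3: data parity 1, sent cp 0 → mismatch
Exactly one row (r1) and one column (c3) fail → the flipped bit is at their intersection.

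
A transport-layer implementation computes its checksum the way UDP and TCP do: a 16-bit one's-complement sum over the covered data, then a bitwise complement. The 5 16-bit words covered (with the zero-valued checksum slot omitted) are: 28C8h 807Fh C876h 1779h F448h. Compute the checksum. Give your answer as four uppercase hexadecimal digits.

One's-complement addition (fold any carry out of bit 15 back into bit 0):
  0x28C8 + 0x807F = 0x0A947
  0xA947 + 0xC876 = 0x171BD → wrap carry → 0x71BE
  0x71BE + 0x1779 = 0x08937
  0x8937 + 0xF448 = 0x17D7F → wrap carry → 0x7D80
One's-complement sum = 0x7D80.
Checksum = ~0x7D80 & 0xFFFF = 0x827F.

827F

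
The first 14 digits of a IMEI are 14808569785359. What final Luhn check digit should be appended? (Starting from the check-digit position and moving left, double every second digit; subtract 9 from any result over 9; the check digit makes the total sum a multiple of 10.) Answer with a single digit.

Partial digits right→left: 9 5 3 5 8 7 9 6 5 8 0 8 4 1
Double every second digit counting from the check-digit position (so the 1st, 3rd, 5th, ... of the partial from the right).
  doubled (with −9 where >9): 9 6 7 9 1 0 8 → sum 40
  kept as-is: 5 5 7 6 8 8 1 → sum 40
Total = 40 + 40 = 80.
Check digit = (10 − (80 mod 10)) mod 10 = 0.

0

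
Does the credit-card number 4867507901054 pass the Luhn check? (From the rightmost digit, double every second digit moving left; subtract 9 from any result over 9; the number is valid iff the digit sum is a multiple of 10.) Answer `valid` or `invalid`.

From the right, keep odd positions and double even positions (subtract 9 from any doubled value over 9):
  doubled (positions 2,4,...): 1 2 9 0 5 7 → sum 24
  kept (positions 1,3,...): 4 0 0 7 5 6 4 → sum 26
Total = 50.
50 mod 10 = 0, so the number is valid.

valid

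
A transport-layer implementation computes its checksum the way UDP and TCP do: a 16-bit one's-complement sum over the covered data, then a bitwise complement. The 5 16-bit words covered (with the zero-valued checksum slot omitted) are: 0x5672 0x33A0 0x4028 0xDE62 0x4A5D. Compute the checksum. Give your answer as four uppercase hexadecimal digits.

0D05

One's-complement addition (fold any carry out of bit 15 back into bit 0):
  0x5672 + 0x33A0 = 0x08A12
  0x8A12 + 0x4028 = 0x0CA3A
  0xCA3A + 0xDE62 = 0x1A89C → wrap carry → 0xA89D
  0xA89D + 0x4A5D = 0x0F2FA
One's-complement sum = 0xF2FA.
Checksum = ~0xF2FA & 0xFFFF = 0x0D05.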